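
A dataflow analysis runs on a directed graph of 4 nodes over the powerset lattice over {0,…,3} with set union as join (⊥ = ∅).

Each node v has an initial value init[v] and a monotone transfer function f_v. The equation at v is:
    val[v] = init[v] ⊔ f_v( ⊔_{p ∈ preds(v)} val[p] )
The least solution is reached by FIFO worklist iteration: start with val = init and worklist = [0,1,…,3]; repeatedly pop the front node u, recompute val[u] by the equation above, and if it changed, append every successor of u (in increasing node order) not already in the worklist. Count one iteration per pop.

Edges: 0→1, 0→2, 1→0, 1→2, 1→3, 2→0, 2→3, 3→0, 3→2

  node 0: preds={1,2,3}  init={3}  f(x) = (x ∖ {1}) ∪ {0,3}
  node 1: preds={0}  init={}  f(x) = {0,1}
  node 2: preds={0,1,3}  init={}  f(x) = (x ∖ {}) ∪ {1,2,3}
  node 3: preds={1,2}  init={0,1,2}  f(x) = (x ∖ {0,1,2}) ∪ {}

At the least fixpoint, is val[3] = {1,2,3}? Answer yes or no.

no

Iteration log — 6 steps:
  step 1. node 0  ⊔preds={0,1,2}  new={0,2,3}  old={3}  +wl: 
  step 2. node 1  ⊔preds={0,2,3}  new={0,1}  old={}  +wl: 0
  step 3. node 2  ⊔preds={0,1,2,3}  new={0,1,2,3}  old={}  +wl: 
  step 4. node 3  ⊔preds={0,1,2,3}  new={0,1,2,3}  old={0,1,2}  +wl: 2
  step 5. node 0  ⊔preds={0,1,2,3}  new={0,2,3}  stable
  step 6. node 2  ⊔preds={0,1,2,3}  new={0,1,2,3}  stable

Least fixpoint reached:
  node 0: {0,2,3}
  node 1: {0,1}
  node 2: {0,1,2,3}
  node 3: {0,1,2,3}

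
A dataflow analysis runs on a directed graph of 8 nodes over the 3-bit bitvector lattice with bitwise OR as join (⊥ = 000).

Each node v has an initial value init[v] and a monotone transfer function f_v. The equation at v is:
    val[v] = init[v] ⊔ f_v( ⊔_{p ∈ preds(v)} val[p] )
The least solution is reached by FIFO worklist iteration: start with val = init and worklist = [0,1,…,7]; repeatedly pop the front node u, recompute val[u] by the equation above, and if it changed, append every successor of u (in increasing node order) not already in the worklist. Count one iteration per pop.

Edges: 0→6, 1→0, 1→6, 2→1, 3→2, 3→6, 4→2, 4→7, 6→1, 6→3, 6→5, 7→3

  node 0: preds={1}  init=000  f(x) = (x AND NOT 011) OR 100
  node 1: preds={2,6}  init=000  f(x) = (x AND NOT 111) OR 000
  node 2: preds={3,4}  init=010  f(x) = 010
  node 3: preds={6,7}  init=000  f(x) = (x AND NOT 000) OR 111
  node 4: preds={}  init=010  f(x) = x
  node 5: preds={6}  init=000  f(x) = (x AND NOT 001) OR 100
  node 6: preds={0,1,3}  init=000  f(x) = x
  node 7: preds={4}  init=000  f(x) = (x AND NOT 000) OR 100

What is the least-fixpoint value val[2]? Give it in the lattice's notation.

Trace (12 dequeues):
  [1] u=0 | in 000 | out 100 | prev 000 | push {}
  [2] u=1 | in 010 | out 000 | ==
  [3] u=2 | in 010 | out 010 | ==
  [4] u=3 | in 000 | out 111 | prev 000 | push {2}
  [5] u=4 | in 000 | out 010 | ==
  [6] u=5 | in 000 | out 100 | prev 000 | push {}
  [7] u=6 | in 111 | out 111 | prev 000 | push {1,3,5}
  [8] u=7 | in 010 | out 110 | prev 000 | push {}
  [9] u=2 | in 111 | out 010 | ==
  [10] u=1 | in 111 | out 000 | ==
  [11] u=3 | in 111 | out 111 | ==
  [12] u=5 | in 111 | out 110 | prev 100 | push {}

Converged values:
  [0] 100
  [1] 000
  [2] 010
  [3] 111
  [4] 010
  [5] 110
  [6] 111
  [7] 110

010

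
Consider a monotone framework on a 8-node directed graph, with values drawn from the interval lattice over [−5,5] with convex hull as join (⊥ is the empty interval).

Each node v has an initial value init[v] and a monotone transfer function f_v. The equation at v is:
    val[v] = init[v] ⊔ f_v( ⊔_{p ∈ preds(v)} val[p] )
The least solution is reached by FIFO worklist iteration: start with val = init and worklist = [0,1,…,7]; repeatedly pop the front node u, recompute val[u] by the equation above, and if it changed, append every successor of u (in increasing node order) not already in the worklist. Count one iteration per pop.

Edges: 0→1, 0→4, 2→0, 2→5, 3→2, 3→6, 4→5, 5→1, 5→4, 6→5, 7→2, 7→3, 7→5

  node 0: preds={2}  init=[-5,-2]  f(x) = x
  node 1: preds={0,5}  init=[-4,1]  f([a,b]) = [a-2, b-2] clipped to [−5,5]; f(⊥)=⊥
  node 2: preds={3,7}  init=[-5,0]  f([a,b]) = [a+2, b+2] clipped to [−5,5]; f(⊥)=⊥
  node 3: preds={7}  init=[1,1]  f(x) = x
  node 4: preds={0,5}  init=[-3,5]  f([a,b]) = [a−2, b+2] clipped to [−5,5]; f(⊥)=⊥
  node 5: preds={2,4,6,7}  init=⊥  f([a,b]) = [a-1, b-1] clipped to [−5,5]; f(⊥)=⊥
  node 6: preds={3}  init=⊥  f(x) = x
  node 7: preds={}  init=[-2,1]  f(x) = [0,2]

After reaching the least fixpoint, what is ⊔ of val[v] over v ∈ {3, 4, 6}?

Worklist (20 pops):
  #1 pop 0: in=[-5,0] → [-5,0] (was [-5,-2]); enqueue []
  #2 pop 1: in=[-5,0] → [-5,1] (was [-4,1]); enqueue []
  #3 pop 2: in=[-2,1] → [-5,3] (was [-5,0]); enqueue [0]
  #4 pop 3: in=[-2,1] → [-2,1] (was [1,1]); enqueue [2]
  #5 pop 4: in=[-5,0] → [-5,5] (was [-3,5]); enqueue []
  #6 pop 5: in=[-5,5] → [-5,4] (was ⊥); enqueue [1,4]
  #7 pop 6: in=[-2,1] → [-2,1] (was ⊥); enqueue [5]
  #8 pop 7: in=⊥ → [-2,2] (was [-2,1]); enqueue [3]
  #9 pop 0: in=[-5,3] → [-5,3] (was [-5,0]); enqueue []
  #10 pop 2: in=[-2,2] → [-5,4] (was [-5,3]); enqueue [0]
  #11 pop 1: in=[-5,4] → [-5,2] (was [-5,1]); enqueue []
  #12 pop 4: in=[-5,4] → [-5,5] (no change)
  #13 pop 5: in=[-5,5] → [-5,4] (no change)
  #14 pop 3: in=[-2,2] → [-2,2] (was [-2,1]); enqueue [2,6]
  #15 pop 0: in=[-5,4] → [-5,4] (was [-5,3]); enqueue [1,4]
  #16 pop 2: in=[-2,2] → [-5,4] (no change)
  #17 pop 6: in=[-2,2] → [-2,2] (was [-2,1]); enqueue [5]
  #18 pop 1: in=[-5,4] → [-5,2] (no change)
  #19 pop 4: in=[-5,4] → [-5,5] (no change)
  #20 pop 5: in=[-5,5] → [-5,4] (no change)

Fixpoint:
  val[0] = [-5,4]
  val[1] = [-5,2]
  val[2] = [-5,4]
  val[3] = [-2,2]
  val[4] = [-5,5]
  val[5] = [-5,4]
  val[6] = [-2,2]
  val[7] = [-2,2]

[-5,5]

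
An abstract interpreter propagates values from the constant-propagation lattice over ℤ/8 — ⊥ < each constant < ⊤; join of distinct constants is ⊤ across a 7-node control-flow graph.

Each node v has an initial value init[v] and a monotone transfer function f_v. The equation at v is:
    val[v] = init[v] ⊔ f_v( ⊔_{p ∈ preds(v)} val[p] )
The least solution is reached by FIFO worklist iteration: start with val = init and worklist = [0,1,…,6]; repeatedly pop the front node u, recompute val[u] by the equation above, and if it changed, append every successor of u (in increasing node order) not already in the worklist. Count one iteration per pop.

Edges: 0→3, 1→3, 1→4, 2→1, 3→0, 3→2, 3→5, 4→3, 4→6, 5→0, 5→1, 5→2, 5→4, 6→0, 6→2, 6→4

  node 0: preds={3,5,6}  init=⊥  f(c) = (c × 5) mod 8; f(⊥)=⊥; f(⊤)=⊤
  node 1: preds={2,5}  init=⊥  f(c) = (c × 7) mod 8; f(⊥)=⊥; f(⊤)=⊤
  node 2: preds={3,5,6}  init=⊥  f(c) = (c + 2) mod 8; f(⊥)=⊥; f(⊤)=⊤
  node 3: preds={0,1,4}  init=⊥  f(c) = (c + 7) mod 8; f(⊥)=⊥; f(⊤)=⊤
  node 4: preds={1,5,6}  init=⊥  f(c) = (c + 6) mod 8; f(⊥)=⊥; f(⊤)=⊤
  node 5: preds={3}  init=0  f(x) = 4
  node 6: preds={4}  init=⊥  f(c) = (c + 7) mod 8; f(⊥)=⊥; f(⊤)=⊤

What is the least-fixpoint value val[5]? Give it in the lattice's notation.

Worklist (21 pops):
  #1 pop 0: in=0 → 0 (was ⊥); enqueue []
  #2 pop 1: in=0 → 0 (was ⊥); enqueue []
  #3 pop 2: in=0 → 2 (was ⊥); enqueue [1]
  #4 pop 3: in=0 → 7 (was ⊥); enqueue [0,2]
  #5 pop 4: in=0 → 6 (was ⊥); enqueue [3]
  #6 pop 5: in=7 → ⊤ (was 0); enqueue [4]
  #7 pop 6: in=6 → 5 (was ⊥); enqueue []
  #8 pop 1: in=⊤ → ⊤ (was 0); enqueue []
  #9 pop 0: in=⊤ → ⊤ (was 0); enqueue []
  #10 pop 2: in=⊤ → ⊤ (was 2); enqueue [1]
  #11 pop 3: in=⊤ → ⊤ (was 7); enqueue [0,2,5]
  #12 pop 4: in=⊤ → ⊤ (was 6); enqueue [3,6]
  #13 pop 1: in=⊤ → ⊤ (no change)
  #14 pop 0: in=⊤ → ⊤ (no change)
  #15 pop 2: in=⊤ → ⊤ (no change)
  #16 pop 5: in=⊤ → ⊤ (no change)
  #17 pop 3: in=⊤ → ⊤ (no change)
  #18 pop 6: in=⊤ → ⊤ (was 5); enqueue [0,2,4]
  #19 pop 0: in=⊤ → ⊤ (no change)
  #20 pop 2: in=⊤ → ⊤ (no change)
  #21 pop 4: in=⊤ → ⊤ (no change)

Fixpoint:
  val[0] = ⊤
  val[1] = ⊤
  val[2] = ⊤
  val[3] = ⊤
  val[4] = ⊤
  val[5] = ⊤
  val[6] = ⊤

⊤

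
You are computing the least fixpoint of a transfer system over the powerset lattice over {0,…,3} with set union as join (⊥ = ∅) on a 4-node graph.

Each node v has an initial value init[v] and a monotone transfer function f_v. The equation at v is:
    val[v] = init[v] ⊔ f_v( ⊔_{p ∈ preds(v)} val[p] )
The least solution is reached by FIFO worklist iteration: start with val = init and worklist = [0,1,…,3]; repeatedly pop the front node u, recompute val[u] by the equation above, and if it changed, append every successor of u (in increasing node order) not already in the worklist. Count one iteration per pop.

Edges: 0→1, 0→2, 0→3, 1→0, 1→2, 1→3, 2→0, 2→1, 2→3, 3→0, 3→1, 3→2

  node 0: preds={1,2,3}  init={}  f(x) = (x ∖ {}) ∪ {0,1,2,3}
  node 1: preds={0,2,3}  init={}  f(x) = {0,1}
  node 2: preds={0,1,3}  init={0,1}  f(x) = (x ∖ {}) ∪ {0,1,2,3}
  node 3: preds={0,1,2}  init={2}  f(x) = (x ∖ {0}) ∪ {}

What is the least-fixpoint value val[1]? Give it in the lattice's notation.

Worklist (7 pops):
  #1 pop 0: in={0,1,2} → {0,1,2,3} (was {}); enqueue []
  #2 pop 1: in={0,1,2,3} → {0,1} (was {}); enqueue [0]
  #3 pop 2: in={0,1,2,3} → {0,1,2,3} (was {0,1}); enqueue [1]
  #4 pop 3: in={0,1,2,3} → {1,2,3} (was {2}); enqueue [2]
  #5 pop 0: in={0,1,2,3} → {0,1,2,3} (no change)
  #6 pop 1: in={0,1,2,3} → {0,1} (no change)
  #7 pop 2: in={0,1,2,3} → {0,1,2,3} (no change)

Fixpoint:
  val[0] = {0,1,2,3}
  val[1] = {0,1}
  val[2] = {0,1,2,3}
  val[3] = {1,2,3}

{0,1}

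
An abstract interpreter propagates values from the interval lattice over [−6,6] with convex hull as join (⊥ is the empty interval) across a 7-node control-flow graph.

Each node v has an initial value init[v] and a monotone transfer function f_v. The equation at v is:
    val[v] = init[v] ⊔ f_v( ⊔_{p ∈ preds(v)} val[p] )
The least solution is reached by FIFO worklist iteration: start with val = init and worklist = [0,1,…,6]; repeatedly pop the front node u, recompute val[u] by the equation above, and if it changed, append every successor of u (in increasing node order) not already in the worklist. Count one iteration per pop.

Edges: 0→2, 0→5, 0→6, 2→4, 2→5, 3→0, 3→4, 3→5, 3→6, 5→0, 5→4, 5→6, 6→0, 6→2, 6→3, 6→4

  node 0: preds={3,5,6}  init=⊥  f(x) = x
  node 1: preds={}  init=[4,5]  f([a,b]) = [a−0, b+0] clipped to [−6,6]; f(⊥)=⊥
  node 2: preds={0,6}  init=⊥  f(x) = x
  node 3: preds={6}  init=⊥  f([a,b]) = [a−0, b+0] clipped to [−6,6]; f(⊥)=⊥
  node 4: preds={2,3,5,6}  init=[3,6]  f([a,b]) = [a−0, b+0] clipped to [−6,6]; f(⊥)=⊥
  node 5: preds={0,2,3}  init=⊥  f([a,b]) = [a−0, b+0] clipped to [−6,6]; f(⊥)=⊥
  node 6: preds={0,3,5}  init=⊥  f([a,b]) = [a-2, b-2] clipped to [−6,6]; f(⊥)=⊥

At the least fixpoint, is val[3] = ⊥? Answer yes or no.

Worklist (7 pops):
  #1 pop 0: in=⊥ → ⊥ (no change)
  #2 pop 1: in=⊥ → [4,5] (no change)
  #3 pop 2: in=⊥ → ⊥ (no change)
  #4 pop 3: in=⊥ → ⊥ (no change)
  #5 pop 4: in=⊥ → [3,6] (no change)
  #6 pop 5: in=⊥ → ⊥ (no change)
  #7 pop 6: in=⊥ → ⊥ (no change)

Fixpoint:
  val[0] = ⊥
  val[1] = [4,5]
  val[2] = ⊥
  val[3] = ⊥
  val[4] = [3,6]
  val[5] = ⊥
  val[6] = ⊥

yes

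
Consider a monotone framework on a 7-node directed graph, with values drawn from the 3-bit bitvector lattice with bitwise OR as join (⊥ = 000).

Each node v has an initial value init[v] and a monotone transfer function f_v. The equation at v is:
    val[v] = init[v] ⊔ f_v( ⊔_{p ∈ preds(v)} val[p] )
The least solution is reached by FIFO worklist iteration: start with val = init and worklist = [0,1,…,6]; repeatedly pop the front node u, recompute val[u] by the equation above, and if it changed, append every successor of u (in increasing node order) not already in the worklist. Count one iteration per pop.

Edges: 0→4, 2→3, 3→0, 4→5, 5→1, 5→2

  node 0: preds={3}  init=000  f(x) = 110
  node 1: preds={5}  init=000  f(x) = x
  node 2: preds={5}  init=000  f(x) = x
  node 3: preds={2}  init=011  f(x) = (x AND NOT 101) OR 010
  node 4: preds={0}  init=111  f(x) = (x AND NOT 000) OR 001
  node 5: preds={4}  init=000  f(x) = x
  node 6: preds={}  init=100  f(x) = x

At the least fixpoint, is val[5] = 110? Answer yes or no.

no

Worklist (10 pops):
  #1 pop 0: in=011 → 110 (was 000); enqueue []
  #2 pop 1: in=000 → 000 (no change)
  #3 pop 2: in=000 → 000 (no change)
  #4 pop 3: in=000 → 011 (no change)
  #5 pop 4: in=110 → 111 (no change)
  #6 pop 5: in=111 → 111 (was 000); enqueue [1,2]
  #7 pop 6: in=000 → 100 (no change)
  #8 pop 1: in=111 → 111 (was 000); enqueue []
  #9 pop 2: in=111 → 111 (was 000); enqueue [3]
  #10 pop 3: in=111 → 011 (no change)

Fixpoint:
  val[0] = 110
  val[1] = 111
  val[2] = 111
  val[3] = 011
  val[4] = 111
  val[5] = 111
  val[6] = 100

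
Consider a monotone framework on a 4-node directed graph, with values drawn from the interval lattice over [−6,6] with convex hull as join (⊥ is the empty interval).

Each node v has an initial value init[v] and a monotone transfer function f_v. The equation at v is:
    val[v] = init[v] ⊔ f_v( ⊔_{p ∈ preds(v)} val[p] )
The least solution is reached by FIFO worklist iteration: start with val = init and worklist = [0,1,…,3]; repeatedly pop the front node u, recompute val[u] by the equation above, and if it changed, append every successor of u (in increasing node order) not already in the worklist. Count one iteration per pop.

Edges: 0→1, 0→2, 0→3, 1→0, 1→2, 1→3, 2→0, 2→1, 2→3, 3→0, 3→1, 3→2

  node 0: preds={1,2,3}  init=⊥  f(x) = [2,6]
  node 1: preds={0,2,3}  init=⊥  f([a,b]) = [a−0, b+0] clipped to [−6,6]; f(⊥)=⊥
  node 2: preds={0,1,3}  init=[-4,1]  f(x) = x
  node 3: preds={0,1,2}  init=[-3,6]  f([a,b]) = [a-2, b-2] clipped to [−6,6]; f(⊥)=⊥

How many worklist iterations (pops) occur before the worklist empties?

Worklist (10 pops):
  #1 pop 0: in=[-4,6] → [2,6] (was ⊥); enqueue []
  #2 pop 1: in=[-4,6] → [-4,6] (was ⊥); enqueue [0]
  #3 pop 2: in=[-4,6] → [-4,6] (was [-4,1]); enqueue [1]
  #4 pop 3: in=[-4,6] → [-6,6] (was [-3,6]); enqueue [2]
  #5 pop 0: in=[-6,6] → [2,6] (no change)
  #6 pop 1: in=[-6,6] → [-6,6] (was [-4,6]); enqueue [0,3]
  #7 pop 2: in=[-6,6] → [-6,6] (was [-4,6]); enqueue [1]
  #8 pop 0: in=[-6,6] → [2,6] (no change)
  #9 pop 3: in=[-6,6] → [-6,6] (no change)
  #10 pop 1: in=[-6,6] → [-6,6] (no change)

Fixpoint:
  val[0] = [2,6]
  val[1] = [-6,6]
  val[2] = [-6,6]
  val[3] = [-6,6]

10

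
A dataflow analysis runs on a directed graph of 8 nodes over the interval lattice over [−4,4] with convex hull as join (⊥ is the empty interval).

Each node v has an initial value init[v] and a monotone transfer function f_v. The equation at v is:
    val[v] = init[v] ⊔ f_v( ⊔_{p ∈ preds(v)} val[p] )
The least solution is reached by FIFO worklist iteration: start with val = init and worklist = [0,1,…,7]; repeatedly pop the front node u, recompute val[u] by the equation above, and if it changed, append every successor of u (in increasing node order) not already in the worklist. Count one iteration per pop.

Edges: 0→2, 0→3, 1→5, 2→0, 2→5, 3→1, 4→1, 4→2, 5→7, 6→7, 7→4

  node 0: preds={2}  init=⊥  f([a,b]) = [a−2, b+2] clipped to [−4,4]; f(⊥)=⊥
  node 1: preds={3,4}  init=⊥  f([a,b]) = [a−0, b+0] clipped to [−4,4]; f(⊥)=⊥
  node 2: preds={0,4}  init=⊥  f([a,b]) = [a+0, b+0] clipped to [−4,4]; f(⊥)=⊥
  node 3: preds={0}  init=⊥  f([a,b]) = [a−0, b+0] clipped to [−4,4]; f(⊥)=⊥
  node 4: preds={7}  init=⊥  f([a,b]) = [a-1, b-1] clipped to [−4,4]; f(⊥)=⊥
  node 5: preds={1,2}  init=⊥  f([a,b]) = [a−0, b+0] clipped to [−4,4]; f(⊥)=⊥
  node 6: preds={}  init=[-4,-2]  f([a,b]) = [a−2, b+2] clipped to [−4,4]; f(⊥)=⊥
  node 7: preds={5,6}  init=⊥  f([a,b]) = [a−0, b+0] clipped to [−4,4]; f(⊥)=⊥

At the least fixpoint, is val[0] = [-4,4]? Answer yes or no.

Trace (48 dequeues):
  [1] u=0 | in ⊥ | out ⊥ | ==
  [2] u=1 | in ⊥ | out ⊥ | ==
  [3] u=2 | in ⊥ | out ⊥ | ==
  [4] u=3 | in ⊥ | out ⊥ | ==
  [5] u=4 | in ⊥ | out ⊥ | ==
  [6] u=5 | in ⊥ | out ⊥ | ==
  [7] u=6 | in ⊥ | out [-4,-2] | ==
  [8] u=7 | in [-4,-2] | out [-4,-2] | prev ⊥ | push {4}
  [9] u=4 | in [-4,-2] | out [-4,-3] | prev ⊥ | push {1,2}
  [10] u=1 | in [-4,-3] | out [-4,-3] | prev ⊥ | push {5}
  [11] u=2 | in [-4,-3] | out [-4,-3] | prev ⊥ | push {0}
  [12] u=5 | in [-4,-3] | out [-4,-3] | prev ⊥ | push {7}
  [13] u=0 | in [-4,-3] | out [-4,-1] | prev ⊥ | push {2,3}
  [14] u=7 | in [-4,-2] | out [-4,-2] | ==
  [15] u=2 | in [-4,-1] | out [-4,-1] | prev [-4,-3] | push {0,5}
  [16] u=3 | in [-4,-1] | out [-4,-1] | prev ⊥ | push {1}
  [17] u=0 | in [-4,-1] | out [-4,1] | prev [-4,-1] | push {2,3}
  [18] u=5 | in [-4,-1] | out [-4,-1] | prev [-4,-3] | push {7}
  [19] u=1 | in [-4,-1] | out [-4,-1] | prev [-4,-3] | push {5}
  [20] u=2 | in [-4,1] | out [-4,1] | prev [-4,-1] | push {0}
  [21] u=3 | in [-4,1] | out [-4,1] | prev [-4,-1] | push {1}
  [22] u=7 | in [-4,-1] | out [-4,-1] | prev [-4,-2] | push {4}
  [23] u=5 | in [-4,1] | out [-4,1] | prev [-4,-1] | push {7}
  [24] u=0 | in [-4,1] | out [-4,3] | prev [-4,1] | push {2,3}
  [25] u=1 | in [-4,1] | out [-4,1] | prev [-4,-1] | push {5}
  [26] u=4 | in [-4,-1] | out [-4,-2] | prev [-4,-3] | push {1}
  [27] u=7 | in [-4,1] | out [-4,1] | prev [-4,-1] | push {4}
  [28] u=2 | in [-4,3] | out [-4,3] | prev [-4,1] | push {0}
  [29] u=3 | in [-4,3] | out [-4,3] | prev [-4,1] | push {}
  [30] u=5 | in [-4,3] | out [-4,3] | prev [-4,1] | push {7}
  [31] u=1 | in [-4,3] | out [-4,3] | prev [-4,1] | push {5}
  [32] u=4 | in [-4,1] | out [-4,0] | prev [-4,-2] | push {1,2}
  [33] u=0 | in [-4,3] | out [-4,4] | prev [-4,3] | push {3}
  [34] u=7 | in [-4,3] | out [-4,3] | prev [-4,1] | push {4}
  [35] u=5 | in [-4,3] | out [-4,3] | ==
  [36] u=1 | in [-4,3] | out [-4,3] | ==
  [37] u=2 | in [-4,4] | out [-4,4] | prev [-4,3] | push {0,5}
  [38] u=3 | in [-4,4] | out [-4,4] | prev [-4,3] | push {1}
  [39] u=4 | in [-4,3] | out [-4,2] | prev [-4,0] | push {2}
  [40] u=0 | in [-4,4] | out [-4,4] | ==
  [41] u=5 | in [-4,4] | out [-4,4] | prev [-4,3] | push {7}
  [42] u=1 | in [-4,4] | out [-4,4] | prev [-4,3] | push {5}
  [43] u=2 | in [-4,4] | out [-4,4] | ==
  [44] u=7 | in [-4,4] | out [-4,4] | prev [-4,3] | push {4}
  [45] u=5 | in [-4,4] | out [-4,4] | ==
  [46] u=4 | in [-4,4] | out [-4,3] | prev [-4,2] | push {1,2}
  [47] u=1 | in [-4,4] | out [-4,4] | ==
  [48] u=2 | in [-4,4] | out [-4,4] | ==

Converged values:
  [0] [-4,4]
  [1] [-4,4]
  [2] [-4,4]
  [3] [-4,4]
  [4] [-4,3]
  [5] [-4,4]
  [6] [-4,-2]
  [7] [-4,4]

yes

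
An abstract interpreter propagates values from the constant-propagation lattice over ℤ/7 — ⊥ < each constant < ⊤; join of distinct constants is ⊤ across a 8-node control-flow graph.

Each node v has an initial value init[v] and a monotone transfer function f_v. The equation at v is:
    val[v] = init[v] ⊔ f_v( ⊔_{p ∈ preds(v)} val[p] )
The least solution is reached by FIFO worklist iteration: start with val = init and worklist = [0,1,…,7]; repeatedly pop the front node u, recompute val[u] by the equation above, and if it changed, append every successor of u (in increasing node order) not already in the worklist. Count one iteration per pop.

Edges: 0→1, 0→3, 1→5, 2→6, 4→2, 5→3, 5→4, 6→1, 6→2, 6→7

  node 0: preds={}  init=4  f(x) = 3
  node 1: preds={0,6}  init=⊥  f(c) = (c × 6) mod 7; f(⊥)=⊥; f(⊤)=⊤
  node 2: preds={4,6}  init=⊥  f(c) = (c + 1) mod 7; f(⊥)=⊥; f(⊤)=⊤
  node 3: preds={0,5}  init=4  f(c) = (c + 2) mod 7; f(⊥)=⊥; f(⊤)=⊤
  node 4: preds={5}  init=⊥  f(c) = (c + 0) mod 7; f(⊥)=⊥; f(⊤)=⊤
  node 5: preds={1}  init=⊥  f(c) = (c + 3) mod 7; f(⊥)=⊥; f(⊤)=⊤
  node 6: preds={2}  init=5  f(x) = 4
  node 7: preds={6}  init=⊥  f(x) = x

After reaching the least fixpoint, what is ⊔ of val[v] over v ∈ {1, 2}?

⊤

Iteration log — 13 steps:
  step 1. node 0  ⊔preds=⊥  new=⊤  old=4  +wl: 
  step 2. node 1  ⊔preds=⊤  new=⊤  old=⊥  +wl: 
  step 3. node 2  ⊔preds=5  new=6  old=⊥  +wl: 
  step 4. node 3  ⊔preds=⊤  new=⊤  old=4  +wl: 
  step 5. node 4  ⊔preds=⊥  new=⊥  stable
  step 6. node 5  ⊔preds=⊤  new=⊤  old=⊥  +wl: 3,4
  step 7. node 6  ⊔preds=6  new=⊤  old=5  +wl: 1,2
  step 8. node 7  ⊔preds=⊤  new=⊤  old=⊥  +wl: 
  step 9. node 3  ⊔preds=⊤  new=⊤  stable
  step 10. node 4  ⊔preds=⊤  new=⊤  old=⊥  +wl: 
  step 11. node 1  ⊔preds=⊤  new=⊤  stable
  step 12. node 2  ⊔preds=⊤  new=⊤  old=6  +wl: 6
  step 13. node 6  ⊔preds=⊤  new=⊤  stable

Least fixpoint reached:
  node 0: ⊤
  node 1: ⊤
  node 2: ⊤
  node 3: ⊤
  node 4: ⊤
  node 5: ⊤
  node 6: ⊤
  node 7: ⊤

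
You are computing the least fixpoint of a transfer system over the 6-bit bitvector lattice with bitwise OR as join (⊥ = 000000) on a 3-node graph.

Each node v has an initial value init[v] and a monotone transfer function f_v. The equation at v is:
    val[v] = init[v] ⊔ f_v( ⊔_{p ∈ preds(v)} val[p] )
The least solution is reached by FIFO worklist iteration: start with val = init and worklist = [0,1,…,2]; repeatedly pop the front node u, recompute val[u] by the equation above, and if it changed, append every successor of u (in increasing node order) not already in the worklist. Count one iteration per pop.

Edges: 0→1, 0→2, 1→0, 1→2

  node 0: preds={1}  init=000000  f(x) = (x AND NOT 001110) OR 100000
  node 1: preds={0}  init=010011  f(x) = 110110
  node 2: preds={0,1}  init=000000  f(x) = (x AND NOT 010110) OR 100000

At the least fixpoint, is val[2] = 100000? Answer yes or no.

Trace (4 dequeues):
  [1] u=0 | in 010011 | out 110001 | prev 000000 | push {}
  [2] u=1 | in 110001 | out 110111 | prev 010011 | push {0}
  [3] u=2 | in 110111 | out 100001 | prev 000000 | push {}
  [4] u=0 | in 110111 | out 110001 | ==

Converged values:
  [0] 110001
  [1] 110111
  [2] 100001

no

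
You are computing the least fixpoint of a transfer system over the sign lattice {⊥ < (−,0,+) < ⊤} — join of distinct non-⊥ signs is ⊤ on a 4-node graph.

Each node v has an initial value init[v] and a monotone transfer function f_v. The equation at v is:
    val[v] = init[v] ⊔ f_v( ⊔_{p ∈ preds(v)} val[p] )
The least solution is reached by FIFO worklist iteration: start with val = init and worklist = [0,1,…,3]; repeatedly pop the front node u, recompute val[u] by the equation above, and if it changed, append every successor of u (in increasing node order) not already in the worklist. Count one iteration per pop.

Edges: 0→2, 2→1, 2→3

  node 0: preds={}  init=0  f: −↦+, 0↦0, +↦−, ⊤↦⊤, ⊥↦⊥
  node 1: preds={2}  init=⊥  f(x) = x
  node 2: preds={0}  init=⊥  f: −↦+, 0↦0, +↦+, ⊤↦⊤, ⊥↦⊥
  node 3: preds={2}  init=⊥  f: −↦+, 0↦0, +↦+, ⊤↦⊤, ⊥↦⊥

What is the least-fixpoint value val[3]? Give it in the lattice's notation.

Worklist (5 pops):
  #1 pop 0: in=⊥ → 0 (no change)
  #2 pop 1: in=⊥ → ⊥ (no change)
  #3 pop 2: in=0 → 0 (was ⊥); enqueue [1]
  #4 pop 3: in=0 → 0 (was ⊥); enqueue []
  #5 pop 1: in=0 → 0 (was ⊥); enqueue []

Fixpoint:
  val[0] = 0
  val[1] = 0
  val[2] = 0
  val[3] = 0

0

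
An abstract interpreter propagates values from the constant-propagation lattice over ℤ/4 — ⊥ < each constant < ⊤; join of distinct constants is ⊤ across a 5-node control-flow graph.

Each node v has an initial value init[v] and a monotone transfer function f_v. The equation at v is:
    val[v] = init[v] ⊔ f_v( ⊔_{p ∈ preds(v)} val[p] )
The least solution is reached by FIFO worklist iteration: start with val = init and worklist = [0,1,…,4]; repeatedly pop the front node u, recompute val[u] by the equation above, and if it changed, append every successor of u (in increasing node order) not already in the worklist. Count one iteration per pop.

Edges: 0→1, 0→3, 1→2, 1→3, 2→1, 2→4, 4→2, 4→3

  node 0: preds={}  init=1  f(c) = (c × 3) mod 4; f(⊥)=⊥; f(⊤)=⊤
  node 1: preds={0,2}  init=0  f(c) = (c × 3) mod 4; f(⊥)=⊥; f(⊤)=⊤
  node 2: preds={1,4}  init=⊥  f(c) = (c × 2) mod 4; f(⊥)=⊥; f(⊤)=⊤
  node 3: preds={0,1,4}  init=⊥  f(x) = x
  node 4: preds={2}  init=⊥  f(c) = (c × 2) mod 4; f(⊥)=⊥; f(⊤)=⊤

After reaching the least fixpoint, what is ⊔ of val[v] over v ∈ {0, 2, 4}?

Worklist (8 pops):
  #1 pop 0: in=⊥ → 1 (no change)
  #2 pop 1: in=1 → ⊤ (was 0); enqueue []
  #3 pop 2: in=⊤ → ⊤ (was ⊥); enqueue [1]
  #4 pop 3: in=⊤ → ⊤ (was ⊥); enqueue []
  #5 pop 4: in=⊤ → ⊤ (was ⊥); enqueue [2,3]
  #6 pop 1: in=⊤ → ⊤ (no change)
  #7 pop 2: in=⊤ → ⊤ (no change)
  #8 pop 3: in=⊤ → ⊤ (no change)

Fixpoint:
  val[0] = 1
  val[1] = ⊤
  val[2] = ⊤
  val[3] = ⊤
  val[4] = ⊤

⊤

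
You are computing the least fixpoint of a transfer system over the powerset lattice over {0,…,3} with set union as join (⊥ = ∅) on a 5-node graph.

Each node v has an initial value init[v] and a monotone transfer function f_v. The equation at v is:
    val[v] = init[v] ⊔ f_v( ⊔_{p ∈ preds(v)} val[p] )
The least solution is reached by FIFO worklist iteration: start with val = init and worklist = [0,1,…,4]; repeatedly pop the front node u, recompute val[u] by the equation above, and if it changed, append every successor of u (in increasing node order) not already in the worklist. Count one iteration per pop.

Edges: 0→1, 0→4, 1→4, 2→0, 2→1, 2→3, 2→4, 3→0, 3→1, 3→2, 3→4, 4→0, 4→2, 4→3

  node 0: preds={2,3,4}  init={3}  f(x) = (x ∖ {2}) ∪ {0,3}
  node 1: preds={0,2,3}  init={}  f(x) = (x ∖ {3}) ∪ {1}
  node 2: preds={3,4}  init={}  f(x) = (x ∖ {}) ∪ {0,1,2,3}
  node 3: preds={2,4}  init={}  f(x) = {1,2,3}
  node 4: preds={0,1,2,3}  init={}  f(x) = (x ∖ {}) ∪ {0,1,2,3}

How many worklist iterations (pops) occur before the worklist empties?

Worklist (10 pops):
  #1 pop 0: in={} → {0,3} (was {3}); enqueue []
  #2 pop 1: in={0,3} → {0,1} (was {}); enqueue []
  #3 pop 2: in={} → {0,1,2,3} (was {}); enqueue [0,1]
  #4 pop 3: in={0,1,2,3} → {1,2,3} (was {}); enqueue [2]
  #5 pop 4: in={0,1,2,3} → {0,1,2,3} (was {}); enqueue [3]
  #6 pop 0: in={0,1,2,3} → {0,1,3} (was {0,3}); enqueue [4]
  #7 pop 1: in={0,1,2,3} → {0,1,2} (was {0,1}); enqueue []
  #8 pop 2: in={0,1,2,3} → {0,1,2,3} (no change)
  #9 pop 3: in={0,1,2,3} → {1,2,3} (no change)
  #10 pop 4: in={0,1,2,3} → {0,1,2,3} (no change)

Fixpoint:
  val[0] = {0,1,3}
  val[1] = {0,1,2}
  val[2] = {0,1,2,3}
  val[3] = {1,2,3}
  val[4] = {0,1,2,3}

10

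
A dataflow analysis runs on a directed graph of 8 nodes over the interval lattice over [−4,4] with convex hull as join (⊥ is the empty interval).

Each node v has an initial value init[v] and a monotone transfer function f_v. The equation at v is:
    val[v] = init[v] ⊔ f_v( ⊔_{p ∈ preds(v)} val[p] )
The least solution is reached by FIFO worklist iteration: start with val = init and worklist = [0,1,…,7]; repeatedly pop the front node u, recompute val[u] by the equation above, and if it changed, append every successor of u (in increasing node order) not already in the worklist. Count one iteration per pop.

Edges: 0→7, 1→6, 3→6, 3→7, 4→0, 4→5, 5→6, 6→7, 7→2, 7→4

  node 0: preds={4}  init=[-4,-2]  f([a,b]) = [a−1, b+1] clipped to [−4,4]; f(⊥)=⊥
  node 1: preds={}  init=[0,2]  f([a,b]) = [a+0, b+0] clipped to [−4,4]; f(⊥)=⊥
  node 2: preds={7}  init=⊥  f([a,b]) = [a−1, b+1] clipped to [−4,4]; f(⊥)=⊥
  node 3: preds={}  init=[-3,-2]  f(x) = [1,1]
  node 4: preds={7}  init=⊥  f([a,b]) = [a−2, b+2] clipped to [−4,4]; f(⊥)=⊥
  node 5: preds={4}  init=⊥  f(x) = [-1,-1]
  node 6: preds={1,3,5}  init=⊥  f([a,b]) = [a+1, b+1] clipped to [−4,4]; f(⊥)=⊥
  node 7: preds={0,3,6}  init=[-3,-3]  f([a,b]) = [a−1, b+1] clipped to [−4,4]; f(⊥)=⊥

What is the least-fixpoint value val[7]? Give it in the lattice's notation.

Iteration log — 15 steps:
  step 1. node 0  ⊔preds=⊥  new=[-4,-2]  stable
  step 2. node 1  ⊔preds=⊥  new=[0,2]  stable
  step 3. node 2  ⊔preds=[-3,-3]  new=[-4,-2]  old=⊥  +wl: 
  step 4. node 3  ⊔preds=⊥  new=[-3,1]  old=[-3,-2]  +wl: 
  step 5. node 4  ⊔preds=[-3,-3]  new=[-4,-1]  old=⊥  +wl: 0
  step 6. node 5  ⊔preds=[-4,-1]  new=[-1,-1]  old=⊥  +wl: 
  step 7. node 6  ⊔preds=[-3,2]  new=[-2,3]  old=⊥  +wl: 
  step 8. node 7  ⊔preds=[-4,3]  new=[-4,4]  old=[-3,-3]  +wl: 2,4
  step 9. node 0  ⊔preds=[-4,-1]  new=[-4,0]  old=[-4,-2]  +wl: 7
  step 10. node 2  ⊔preds=[-4,4]  new=[-4,4]  old=[-4,-2]  +wl: 
  step 11. node 4  ⊔preds=[-4,4]  new=[-4,4]  old=[-4,-1]  +wl: 0,5
  step 12. node 7  ⊔preds=[-4,3]  new=[-4,4]  stable
  step 13. node 0  ⊔preds=[-4,4]  new=[-4,4]  old=[-4,0]  +wl: 7
  step 14. node 5  ⊔preds=[-4,4]  new=[-1,-1]  stable
  step 15. node 7  ⊔preds=[-4,4]  new=[-4,4]  stable

Least fixpoint reached:
  node 0: [-4,4]
  node 1: [0,2]
  node 2: [-4,4]
  node 3: [-3,1]
  node 4: [-4,4]
  node 5: [-1,-1]
  node 6: [-2,3]
  node 7: [-4,4]

[-4,4]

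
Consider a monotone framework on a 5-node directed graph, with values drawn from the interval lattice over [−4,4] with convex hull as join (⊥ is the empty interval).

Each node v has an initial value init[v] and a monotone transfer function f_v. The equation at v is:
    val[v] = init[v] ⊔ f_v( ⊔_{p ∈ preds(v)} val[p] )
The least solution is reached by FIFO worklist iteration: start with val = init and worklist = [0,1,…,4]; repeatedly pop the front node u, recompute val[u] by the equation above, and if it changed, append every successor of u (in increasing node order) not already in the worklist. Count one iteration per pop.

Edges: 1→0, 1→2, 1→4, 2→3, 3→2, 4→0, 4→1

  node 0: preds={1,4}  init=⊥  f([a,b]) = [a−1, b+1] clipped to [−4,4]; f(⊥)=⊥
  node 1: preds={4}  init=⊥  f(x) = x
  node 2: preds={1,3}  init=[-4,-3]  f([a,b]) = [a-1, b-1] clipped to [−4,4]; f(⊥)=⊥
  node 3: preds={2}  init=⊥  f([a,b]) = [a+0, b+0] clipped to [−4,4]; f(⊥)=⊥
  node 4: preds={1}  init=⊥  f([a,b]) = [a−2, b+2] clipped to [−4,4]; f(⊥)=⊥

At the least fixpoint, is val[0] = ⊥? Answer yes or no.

yes

Iteration log — 6 steps:
  step 1. node 0  ⊔preds=⊥  new=⊥  stable
  step 2. node 1  ⊔preds=⊥  new=⊥  stable
  step 3. node 2  ⊔preds=⊥  new=[-4,-3]  stable
  step 4. node 3  ⊔preds=[-4,-3]  new=[-4,-3]  old=⊥  +wl: 2
  step 5. node 4  ⊔preds=⊥  new=⊥  stable
  step 6. node 2  ⊔preds=[-4,-3]  new=[-4,-3]  stable

Least fixpoint reached:
  node 0: ⊥
  node 1: ⊥
  node 2: [-4,-3]
  node 3: [-4,-3]
  node 4: ⊥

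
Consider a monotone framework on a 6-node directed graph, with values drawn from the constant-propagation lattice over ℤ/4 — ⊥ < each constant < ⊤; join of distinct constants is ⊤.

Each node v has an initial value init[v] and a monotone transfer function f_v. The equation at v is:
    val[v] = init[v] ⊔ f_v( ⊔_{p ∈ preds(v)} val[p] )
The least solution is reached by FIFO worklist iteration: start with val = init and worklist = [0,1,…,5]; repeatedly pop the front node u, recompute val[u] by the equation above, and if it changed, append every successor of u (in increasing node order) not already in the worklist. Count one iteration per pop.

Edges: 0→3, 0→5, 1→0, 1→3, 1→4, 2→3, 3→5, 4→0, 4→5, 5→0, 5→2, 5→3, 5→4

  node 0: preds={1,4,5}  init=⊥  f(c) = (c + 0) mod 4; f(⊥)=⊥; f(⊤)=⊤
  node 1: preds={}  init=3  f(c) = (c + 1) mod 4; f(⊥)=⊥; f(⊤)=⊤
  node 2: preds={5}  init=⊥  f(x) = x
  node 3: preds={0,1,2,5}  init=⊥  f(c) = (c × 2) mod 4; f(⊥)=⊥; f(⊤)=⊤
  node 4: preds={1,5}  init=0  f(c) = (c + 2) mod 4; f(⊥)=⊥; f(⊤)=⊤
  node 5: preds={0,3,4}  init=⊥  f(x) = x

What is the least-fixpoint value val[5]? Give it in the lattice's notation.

Worklist (10 pops):
  #1 pop 0: in=⊤ → ⊤ (was ⊥); enqueue []
  #2 pop 1: in=⊥ → 3 (no change)
  #3 pop 2: in=⊥ → ⊥ (no change)
  #4 pop 3: in=⊤ → ⊤ (was ⊥); enqueue []
  #5 pop 4: in=3 → ⊤ (was 0); enqueue [0]
  #6 pop 5: in=⊤ → ⊤ (was ⊥); enqueue [2,3,4]
  #7 pop 0: in=⊤ → ⊤ (no change)
  #8 pop 2: in=⊤ → ⊤ (was ⊥); enqueue []
  #9 pop 3: in=⊤ → ⊤ (no change)
  #10 pop 4: in=⊤ → ⊤ (no change)

Fixpoint:
  val[0] = ⊤
  val[1] = 3
  val[2] = ⊤
  val[3] = ⊤
  val[4] = ⊤
  val[5] = ⊤

⊤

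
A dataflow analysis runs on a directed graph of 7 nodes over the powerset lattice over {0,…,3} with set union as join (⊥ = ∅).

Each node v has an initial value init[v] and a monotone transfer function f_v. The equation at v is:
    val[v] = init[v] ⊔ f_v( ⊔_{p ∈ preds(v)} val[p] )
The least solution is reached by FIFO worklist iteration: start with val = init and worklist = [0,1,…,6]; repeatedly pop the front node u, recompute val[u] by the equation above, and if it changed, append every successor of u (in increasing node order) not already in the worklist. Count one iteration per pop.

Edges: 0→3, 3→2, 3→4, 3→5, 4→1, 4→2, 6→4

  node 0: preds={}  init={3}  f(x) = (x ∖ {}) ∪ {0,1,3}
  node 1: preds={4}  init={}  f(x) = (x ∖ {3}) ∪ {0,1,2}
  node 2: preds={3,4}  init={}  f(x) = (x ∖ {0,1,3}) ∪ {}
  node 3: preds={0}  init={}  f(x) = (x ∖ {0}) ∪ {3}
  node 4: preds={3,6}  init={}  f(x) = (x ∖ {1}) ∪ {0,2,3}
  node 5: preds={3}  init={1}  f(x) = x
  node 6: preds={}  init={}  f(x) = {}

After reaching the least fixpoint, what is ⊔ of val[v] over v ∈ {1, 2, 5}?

{0,1,2,3}

Iteration log — 9 steps:
  step 1. node 0  ⊔preds={}  new={0,1,3}  old={3}  +wl: 
  step 2. node 1  ⊔preds={}  new={0,1,2}  old={}  +wl: 
  step 3. node 2  ⊔preds={}  new={}  stable
  step 4. node 3  ⊔preds={0,1,3}  new={1,3}  old={}  +wl: 2
  step 5. node 4  ⊔preds={1,3}  new={0,2,3}  old={}  +wl: 1
  step 6. node 5  ⊔preds={1,3}  new={1,3}  old={1}  +wl: 
  step 7. node 6  ⊔preds={}  new={}  stable
  step 8. node 2  ⊔preds={0,1,2,3}  new={2}  old={}  +wl: 
  step 9. node 1  ⊔preds={0,2,3}  new={0,1,2}  stable

Least fixpoint reached:
  node 0: {0,1,3}
  node 1: {0,1,2}
  node 2: {2}
  node 3: {1,3}
  node 4: {0,2,3}
  node 5: {1,3}
  node 6: {}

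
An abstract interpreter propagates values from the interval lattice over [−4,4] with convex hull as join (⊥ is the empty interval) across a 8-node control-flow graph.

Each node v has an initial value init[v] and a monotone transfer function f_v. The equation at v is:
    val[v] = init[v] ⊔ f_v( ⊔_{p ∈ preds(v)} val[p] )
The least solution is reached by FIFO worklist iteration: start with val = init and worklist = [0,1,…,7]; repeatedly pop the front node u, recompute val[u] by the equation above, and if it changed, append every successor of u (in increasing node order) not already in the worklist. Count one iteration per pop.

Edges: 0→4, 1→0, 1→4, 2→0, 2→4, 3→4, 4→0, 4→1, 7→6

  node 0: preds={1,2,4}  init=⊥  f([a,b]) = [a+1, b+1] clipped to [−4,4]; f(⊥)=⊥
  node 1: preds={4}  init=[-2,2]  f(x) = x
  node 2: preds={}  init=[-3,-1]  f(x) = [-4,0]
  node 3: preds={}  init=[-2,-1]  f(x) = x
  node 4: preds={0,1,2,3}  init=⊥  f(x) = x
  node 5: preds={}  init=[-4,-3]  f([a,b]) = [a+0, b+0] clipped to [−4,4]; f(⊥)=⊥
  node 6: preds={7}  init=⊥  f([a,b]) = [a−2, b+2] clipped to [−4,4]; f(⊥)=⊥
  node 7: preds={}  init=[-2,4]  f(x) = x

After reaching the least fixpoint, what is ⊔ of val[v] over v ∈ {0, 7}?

[-3,4]

Worklist (15 pops):
  #1 pop 0: in=[-3,2] → [-2,3] (was ⊥); enqueue []
  #2 pop 1: in=⊥ → [-2,2] (no change)
  #3 pop 2: in=⊥ → [-4,0] (was [-3,-1]); enqueue [0]
  #4 pop 3: in=⊥ → [-2,-1] (no change)
  #5 pop 4: in=[-4,3] → [-4,3] (was ⊥); enqueue [1]
  #6 pop 5: in=⊥ → [-4,-3] (no change)
  #7 pop 6: in=[-2,4] → [-4,4] (was ⊥); enqueue []
  #8 pop 7: in=⊥ → [-2,4] (no change)
  #9 pop 0: in=[-4,3] → [-3,4] (was [-2,3]); enqueue [4]
  #10 pop 1: in=[-4,3] → [-4,3] (was [-2,2]); enqueue [0]
  #11 pop 4: in=[-4,4] → [-4,4] (was [-4,3]); enqueue [1]
  #12 pop 0: in=[-4,4] → [-3,4] (no change)
  #13 pop 1: in=[-4,4] → [-4,4] (was [-4,3]); enqueue [0,4]
  #14 pop 0: in=[-4,4] → [-3,4] (no change)
  #15 pop 4: in=[-4,4] → [-4,4] (no change)

Fixpoint:
  val[0] = [-3,4]
  val[1] = [-4,4]
  val[2] = [-4,0]
  val[3] = [-2,-1]
  val[4] = [-4,4]
  val[5] = [-4,-3]
  val[6] = [-4,4]
  val[7] = [-2,4]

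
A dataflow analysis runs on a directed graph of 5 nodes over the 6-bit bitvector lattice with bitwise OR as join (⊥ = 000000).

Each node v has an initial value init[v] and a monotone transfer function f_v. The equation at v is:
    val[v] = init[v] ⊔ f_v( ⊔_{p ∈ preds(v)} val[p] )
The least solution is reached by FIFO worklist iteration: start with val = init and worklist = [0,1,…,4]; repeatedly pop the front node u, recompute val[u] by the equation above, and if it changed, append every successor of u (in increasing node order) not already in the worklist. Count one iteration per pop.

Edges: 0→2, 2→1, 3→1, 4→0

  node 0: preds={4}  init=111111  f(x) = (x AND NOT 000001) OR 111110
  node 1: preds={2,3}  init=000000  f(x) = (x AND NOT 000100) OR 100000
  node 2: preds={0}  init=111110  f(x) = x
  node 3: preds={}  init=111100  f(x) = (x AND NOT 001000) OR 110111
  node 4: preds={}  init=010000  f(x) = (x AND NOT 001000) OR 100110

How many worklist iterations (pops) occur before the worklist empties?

7

Iteration log — 7 steps:
  step 1. node 0  ⊔preds=010000  new=111111  stable
  step 2. node 1  ⊔preds=111110  new=111010  old=000000  +wl: 
  step 3. node 2  ⊔preds=111111  new=111111  old=111110  +wl: 1
  step 4. node 3  ⊔preds=000000  new=111111  old=111100  +wl: 
  step 5. node 4  ⊔preds=000000  new=110110  old=010000  +wl: 0
  step 6. node 1  ⊔preds=111111  new=111011  old=111010  +wl: 
  step 7. node 0  ⊔preds=110110  new=111111  stable

Least fixpoint reached:
  node 0: 111111
  node 1: 111011
  node 2: 111111
  node 3: 111111
  node 4: 110110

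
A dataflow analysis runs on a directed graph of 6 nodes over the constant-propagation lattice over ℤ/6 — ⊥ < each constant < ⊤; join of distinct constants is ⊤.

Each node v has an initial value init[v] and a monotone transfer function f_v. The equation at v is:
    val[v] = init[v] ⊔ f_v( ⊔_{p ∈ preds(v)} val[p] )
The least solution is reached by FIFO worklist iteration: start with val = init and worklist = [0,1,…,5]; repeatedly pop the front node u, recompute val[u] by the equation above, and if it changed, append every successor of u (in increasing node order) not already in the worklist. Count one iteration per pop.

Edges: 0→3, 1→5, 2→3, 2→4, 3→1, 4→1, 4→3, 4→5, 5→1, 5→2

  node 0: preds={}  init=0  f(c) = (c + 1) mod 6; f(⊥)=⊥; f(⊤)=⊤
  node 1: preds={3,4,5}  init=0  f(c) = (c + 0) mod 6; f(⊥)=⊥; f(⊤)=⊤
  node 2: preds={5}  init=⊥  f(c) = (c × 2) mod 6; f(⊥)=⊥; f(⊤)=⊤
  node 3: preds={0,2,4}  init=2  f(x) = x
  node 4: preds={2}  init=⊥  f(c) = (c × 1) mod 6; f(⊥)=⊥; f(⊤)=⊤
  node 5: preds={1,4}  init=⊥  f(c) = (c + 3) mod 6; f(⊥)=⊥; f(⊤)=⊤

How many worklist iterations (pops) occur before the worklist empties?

13

Iteration log — 13 steps:
  step 1. node 0  ⊔preds=⊥  new=0  stable
  step 2. node 1  ⊔preds=2  new=⊤  old=0  +wl: 
  step 3. node 2  ⊔preds=⊥  new=⊥  stable
  step 4. node 3  ⊔preds=0  new=⊤  old=2  +wl: 1
  step 5. node 4  ⊔preds=⊥  new=⊥  stable
  step 6. node 5  ⊔preds=⊤  new=⊤  old=⊥  +wl: 2
  step 7. node 1  ⊔preds=⊤  new=⊤  stable
  step 8. node 2  ⊔preds=⊤  new=⊤  old=⊥  +wl: 3,4
  step 9. node 3  ⊔preds=⊤  new=⊤  stable
  step 10. node 4  ⊔preds=⊤  new=⊤  old=⊥  +wl: 1,3,5
  step 11. node 1  ⊔preds=⊤  new=⊤  stable
  step 12. node 3  ⊔preds=⊤  new=⊤  stable
  step 13. node 5  ⊔preds=⊤  new=⊤  stable

Least fixpoint reached:
  node 0: 0
  node 1: ⊤
  node 2: ⊤
  node 3: ⊤
  node 4: ⊤
  node 5: ⊤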